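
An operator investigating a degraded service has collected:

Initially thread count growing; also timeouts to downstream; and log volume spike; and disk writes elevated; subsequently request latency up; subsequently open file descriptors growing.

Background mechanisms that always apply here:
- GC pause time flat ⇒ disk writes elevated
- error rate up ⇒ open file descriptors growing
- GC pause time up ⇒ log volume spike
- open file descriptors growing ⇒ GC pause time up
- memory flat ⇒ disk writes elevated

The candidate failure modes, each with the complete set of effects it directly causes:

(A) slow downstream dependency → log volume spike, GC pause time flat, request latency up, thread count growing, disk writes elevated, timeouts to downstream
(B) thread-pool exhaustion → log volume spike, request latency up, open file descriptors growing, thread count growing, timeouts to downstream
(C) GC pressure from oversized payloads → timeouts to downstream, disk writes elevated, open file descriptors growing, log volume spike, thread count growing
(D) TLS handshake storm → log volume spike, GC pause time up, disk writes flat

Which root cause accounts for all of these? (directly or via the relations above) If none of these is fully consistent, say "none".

none

Per-candidate check:
(A) slow downstream dependency — does not account for open file descriptors growing
(B) thread-pool exhaustion — thread count growing ✓; timeouts to downstream ✓; log volume spike ✓; disk writes elevated ✗; request latency up ✓; open file descriptors growing ✓
(C) GC pressure from oversized payloads — thread count growing ✓; timeouts to downstream ✓; log volume spike ✓; disk writes elevated ✓; request latency up ✗; open file descriptors growing ✓
(D) TLS handshake storm — fails on thread count growing, timeouts to downstream, disk writes elevated, request latency up, open file descriptors growing (predicts disk writes flat, not disk writes elevated)
None of the listed candidates fits everything.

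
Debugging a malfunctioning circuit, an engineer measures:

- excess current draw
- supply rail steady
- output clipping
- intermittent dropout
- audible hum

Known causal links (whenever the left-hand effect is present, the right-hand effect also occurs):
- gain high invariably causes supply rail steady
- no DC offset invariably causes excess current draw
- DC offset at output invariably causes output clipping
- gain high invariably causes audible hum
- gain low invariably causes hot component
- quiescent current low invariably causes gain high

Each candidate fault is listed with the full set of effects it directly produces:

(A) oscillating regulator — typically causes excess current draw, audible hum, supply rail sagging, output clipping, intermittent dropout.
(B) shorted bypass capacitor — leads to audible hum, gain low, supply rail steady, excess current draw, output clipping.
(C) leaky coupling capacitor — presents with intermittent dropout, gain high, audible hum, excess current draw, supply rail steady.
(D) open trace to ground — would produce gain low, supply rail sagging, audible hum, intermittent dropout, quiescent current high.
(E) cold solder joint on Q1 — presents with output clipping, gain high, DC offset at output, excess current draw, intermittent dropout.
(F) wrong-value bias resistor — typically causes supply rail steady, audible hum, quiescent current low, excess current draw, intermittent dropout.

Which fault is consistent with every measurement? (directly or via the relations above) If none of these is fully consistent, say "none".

Checking each candidate against the observations:
(A) oscillating regulator — excess current draw match; supply rail steady miss; output clipping match; intermittent dropout match; audible hum match
(B) shorted bypass capacitor — does not account for intermittent dropout
(C) leaky coupling capacitor — excess current draw match; supply rail steady match; output clipping miss; intermittent dropout match; audible hum match
(D) open trace to ground — fails on excess current draw, supply rail steady, output clipping (predicts supply rail sagging, not supply rail steady)
(E) cold solder joint on Q1 — accounts for every observation (supply rail steady through gain high → supply rail steady)
(F) wrong-value bias resistor — excess current draw match; supply rail steady match; output clipping miss; intermittent dropout match; audible hum match
(E) is the only candidate with no mismatches.

E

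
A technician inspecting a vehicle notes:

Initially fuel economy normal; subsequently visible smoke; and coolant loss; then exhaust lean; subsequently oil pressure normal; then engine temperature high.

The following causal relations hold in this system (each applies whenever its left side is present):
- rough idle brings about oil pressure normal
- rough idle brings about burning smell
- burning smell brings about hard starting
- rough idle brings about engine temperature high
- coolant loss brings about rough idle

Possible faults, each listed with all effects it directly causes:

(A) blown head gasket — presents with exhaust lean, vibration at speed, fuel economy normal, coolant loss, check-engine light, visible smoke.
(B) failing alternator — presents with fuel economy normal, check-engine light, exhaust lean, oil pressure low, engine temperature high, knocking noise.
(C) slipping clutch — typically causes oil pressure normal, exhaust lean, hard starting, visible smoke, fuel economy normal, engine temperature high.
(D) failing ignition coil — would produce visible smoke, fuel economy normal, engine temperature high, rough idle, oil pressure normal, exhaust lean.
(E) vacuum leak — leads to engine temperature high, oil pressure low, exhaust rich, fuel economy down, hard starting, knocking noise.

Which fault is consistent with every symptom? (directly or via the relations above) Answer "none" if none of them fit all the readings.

A

For each candidate, compare predicted effects to what was observed:
(A) blown head gasket — accounts for every observation (oil pressure normal by coolant loss → rough idle → oil pressure normal)
(B) failing alternator — fails on visible smoke, coolant loss, oil pressure normal (predicts oil pressure low, not oil pressure normal)
(C) slipping clutch — fuel economy normal match; visible smoke match; coolant loss miss; exhaust lean match; oil pressure normal match; engine temperature high match
(D) failing ignition coil — fuel economy normal match; visible smoke match; coolant loss miss; exhaust lean match; oil pressure normal match; engine temperature high match
(E) vacuum leak — fuel economy normal miss; visible smoke miss; coolant loss miss; exhaust lean miss; oil pressure normal miss; engine temperature high match
(A) alone accounts for all the evidence.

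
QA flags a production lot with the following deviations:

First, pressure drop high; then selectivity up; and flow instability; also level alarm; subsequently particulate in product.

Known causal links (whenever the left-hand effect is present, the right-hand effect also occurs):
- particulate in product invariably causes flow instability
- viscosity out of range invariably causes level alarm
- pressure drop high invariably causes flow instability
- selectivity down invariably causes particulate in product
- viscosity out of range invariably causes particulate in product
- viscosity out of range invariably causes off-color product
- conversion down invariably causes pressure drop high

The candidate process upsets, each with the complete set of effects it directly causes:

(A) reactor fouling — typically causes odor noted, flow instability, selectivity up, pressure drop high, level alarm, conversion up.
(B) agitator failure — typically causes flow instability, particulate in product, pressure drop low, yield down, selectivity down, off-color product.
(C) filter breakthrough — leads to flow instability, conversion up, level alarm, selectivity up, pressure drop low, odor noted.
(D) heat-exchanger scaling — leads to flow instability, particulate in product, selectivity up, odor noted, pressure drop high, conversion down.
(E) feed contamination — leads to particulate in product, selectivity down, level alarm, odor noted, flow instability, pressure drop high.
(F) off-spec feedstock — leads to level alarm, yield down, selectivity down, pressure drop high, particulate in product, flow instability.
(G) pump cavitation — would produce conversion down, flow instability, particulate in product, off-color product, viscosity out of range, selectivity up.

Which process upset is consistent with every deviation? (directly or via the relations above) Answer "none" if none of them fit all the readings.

For each candidate, compare predicted effects to what was observed:
(A) reactor fouling — does not account for particulate in product
(B) agitator failure — fails on pressure drop high, selectivity up, level alarm (predicts pressure drop low, not pressure drop high; predicts selectivity down, not selectivity up)
(C) filter breakthrough — pressure drop high NO; selectivity up yes; flow instability yes; level alarm yes; particulate in product NO
(D) heat-exchanger scaling — pressure drop high yes; selectivity up yes; flow instability yes; level alarm NO; particulate in product yes
(E) feed contamination — fails on selectivity up (predicts selectivity down, not selectivity up)
(F) off-spec feedstock — pressure drop high yes; selectivity up NO; flow instability yes; level alarm yes; particulate in product yes
(G) pump cavitation — accounts for every observation (pressure drop high by conversion down → pressure drop high)
(G) alone accounts for all the evidence.

G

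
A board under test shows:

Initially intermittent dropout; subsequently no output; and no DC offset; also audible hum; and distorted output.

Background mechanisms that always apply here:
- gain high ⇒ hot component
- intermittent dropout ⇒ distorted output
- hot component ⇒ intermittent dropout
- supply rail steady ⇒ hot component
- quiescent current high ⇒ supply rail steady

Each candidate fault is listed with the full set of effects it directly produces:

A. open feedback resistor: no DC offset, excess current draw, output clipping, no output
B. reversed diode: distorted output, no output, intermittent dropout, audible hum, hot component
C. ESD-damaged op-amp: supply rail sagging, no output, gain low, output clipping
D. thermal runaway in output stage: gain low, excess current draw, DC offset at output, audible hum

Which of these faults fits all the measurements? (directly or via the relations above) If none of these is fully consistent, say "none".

none

Testing each hypothesis:
(A) open feedback resistor — intermittent dropout miss; no output match; no DC offset match; audible hum miss; distorted output miss
(B) reversed diode — does not account for no DC offset
(C) ESD-damaged op-amp — intermittent dropout miss; no output match; no DC offset miss; audible hum miss; distorted output miss
(D) thermal runaway in output stage — intermittent dropout miss; no output miss; no DC offset miss; audible hum match; distorted output miss
Every candidate fails on at least one observation.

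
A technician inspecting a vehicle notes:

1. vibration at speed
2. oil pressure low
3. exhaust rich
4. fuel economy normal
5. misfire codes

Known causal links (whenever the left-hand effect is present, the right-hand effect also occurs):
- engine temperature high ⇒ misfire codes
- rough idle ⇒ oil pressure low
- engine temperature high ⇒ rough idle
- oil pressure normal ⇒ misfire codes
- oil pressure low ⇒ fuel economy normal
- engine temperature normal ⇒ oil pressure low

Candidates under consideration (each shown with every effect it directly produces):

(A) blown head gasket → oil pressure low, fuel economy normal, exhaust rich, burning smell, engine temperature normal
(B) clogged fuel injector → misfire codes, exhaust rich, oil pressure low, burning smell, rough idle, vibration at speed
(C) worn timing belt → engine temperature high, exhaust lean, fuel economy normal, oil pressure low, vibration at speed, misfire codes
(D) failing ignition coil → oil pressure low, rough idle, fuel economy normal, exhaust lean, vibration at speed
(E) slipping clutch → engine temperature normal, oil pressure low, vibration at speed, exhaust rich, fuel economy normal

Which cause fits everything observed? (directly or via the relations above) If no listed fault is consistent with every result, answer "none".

Per-candidate check:
(A) blown head gasket — vibration at speed ✗; oil pressure low ✓; exhaust rich ✓; fuel economy normal ✓; misfire codes ✗
(B) clogged fuel injector — accounts for every observation (fuel economy normal via oil pressure low → fuel economy normal)
(C) worn timing belt — vibration at speed ✓; oil pressure low ✓; exhaust rich ✗; fuel economy normal ✓; misfire codes ✓
(D) failing ignition coil — fails on exhaust rich, misfire codes (predicts exhaust lean, not exhaust rich)
(E) slipping clutch — vibration at speed ✓; oil pressure low ✓; exhaust rich ✓; fuel economy normal ✓; misfire codes ✗
(B) is the only candidate with no mismatches.

B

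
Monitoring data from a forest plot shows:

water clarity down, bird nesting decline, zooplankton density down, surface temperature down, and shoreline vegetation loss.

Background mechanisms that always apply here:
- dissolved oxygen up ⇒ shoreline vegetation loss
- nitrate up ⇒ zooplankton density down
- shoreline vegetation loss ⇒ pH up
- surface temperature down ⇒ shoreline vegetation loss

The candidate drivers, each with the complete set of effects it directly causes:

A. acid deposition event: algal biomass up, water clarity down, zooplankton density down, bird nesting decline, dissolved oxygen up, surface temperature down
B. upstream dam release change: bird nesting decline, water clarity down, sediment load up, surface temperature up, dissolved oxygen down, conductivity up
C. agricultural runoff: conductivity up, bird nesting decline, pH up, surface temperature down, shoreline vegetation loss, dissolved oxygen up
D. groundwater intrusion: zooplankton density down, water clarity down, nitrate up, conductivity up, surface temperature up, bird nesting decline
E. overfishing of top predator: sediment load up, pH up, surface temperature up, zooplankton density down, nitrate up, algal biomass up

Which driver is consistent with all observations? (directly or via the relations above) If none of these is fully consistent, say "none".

Testing each hypothesis:
(A) acid deposition event — water clarity down match; bird nesting decline match; zooplankton density down match; surface temperature down match; shoreline vegetation loss match (by surface temperature down → shoreline vegetation loss)
(B) upstream dam release change — water clarity down match; bird nesting decline match; zooplankton density down miss; surface temperature down miss; shoreline vegetation loss miss
(C) agricultural runoff — does not account for water clarity down, zooplankton density down
(D) groundwater intrusion — water clarity down match; bird nesting decline match; zooplankton density down match; surface temperature down miss; shoreline vegetation loss miss
(E) overfishing of top predator — water clarity down miss; bird nesting decline miss; zooplankton density down match; surface temperature down miss; shoreline vegetation loss miss
(A) alone accounts for all the evidence.

A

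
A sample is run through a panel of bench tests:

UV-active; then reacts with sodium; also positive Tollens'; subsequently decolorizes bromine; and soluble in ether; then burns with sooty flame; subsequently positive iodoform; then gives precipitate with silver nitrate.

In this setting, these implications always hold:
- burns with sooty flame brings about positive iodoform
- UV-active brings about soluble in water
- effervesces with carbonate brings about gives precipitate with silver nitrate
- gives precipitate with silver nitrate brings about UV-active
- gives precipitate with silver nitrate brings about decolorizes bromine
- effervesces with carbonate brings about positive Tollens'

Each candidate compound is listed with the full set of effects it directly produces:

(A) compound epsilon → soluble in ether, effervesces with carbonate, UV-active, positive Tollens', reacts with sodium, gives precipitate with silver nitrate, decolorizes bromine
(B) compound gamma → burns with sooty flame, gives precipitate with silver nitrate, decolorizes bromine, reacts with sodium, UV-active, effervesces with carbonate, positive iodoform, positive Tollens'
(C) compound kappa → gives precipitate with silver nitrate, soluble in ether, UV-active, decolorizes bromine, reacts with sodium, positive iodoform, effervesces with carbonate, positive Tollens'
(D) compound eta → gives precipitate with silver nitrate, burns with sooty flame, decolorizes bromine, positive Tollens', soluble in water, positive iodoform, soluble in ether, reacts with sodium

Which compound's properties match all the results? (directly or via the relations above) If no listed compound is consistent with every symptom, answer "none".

Checking each candidate against the observations:
(A) compound epsilon — does not account for burns with sooty flame, positive iodoform
(B) compound gamma — UV-active yes; reacts with sodium yes; positive Tollens' yes; decolorizes bromine yes; soluble in ether NO; burns with sooty flame yes; positive iodoform yes; gives precipitate with silver nitrate yes
(C) compound kappa — does not account for burns with sooty flame
(D) compound eta — accounts for every observation (UV-active via gives precipitate with silver nitrate → UV-active)
Only (D) is consistent with every observation.

D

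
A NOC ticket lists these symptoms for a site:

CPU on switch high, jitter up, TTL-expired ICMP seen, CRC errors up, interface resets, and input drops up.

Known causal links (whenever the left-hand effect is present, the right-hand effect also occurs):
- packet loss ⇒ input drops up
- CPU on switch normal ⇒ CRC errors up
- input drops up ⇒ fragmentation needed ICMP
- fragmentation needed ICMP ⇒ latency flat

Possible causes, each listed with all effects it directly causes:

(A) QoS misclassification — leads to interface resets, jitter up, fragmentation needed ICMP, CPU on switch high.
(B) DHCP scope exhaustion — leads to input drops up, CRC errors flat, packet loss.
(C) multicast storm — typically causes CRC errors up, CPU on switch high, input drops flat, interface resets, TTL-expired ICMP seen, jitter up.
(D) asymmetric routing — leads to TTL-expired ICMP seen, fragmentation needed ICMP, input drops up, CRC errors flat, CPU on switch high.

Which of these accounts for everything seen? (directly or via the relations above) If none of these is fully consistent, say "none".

none

Per-candidate check:
(A) QoS misclassification — CPU on switch high yes; jitter up yes; TTL-expired ICMP seen NO; CRC errors up NO; interface resets yes; input drops up NO
(B) DHCP scope exhaustion — CPU on switch high NO; jitter up NO; TTL-expired ICMP seen NO; CRC errors up NO; interface resets NO; input drops up yes
(C) multicast storm — CPU on switch high yes; jitter up yes; TTL-expired ICMP seen yes; CRC errors up yes; interface resets yes; input drops up NO
(D) asymmetric routing — CPU on switch high yes; jitter up NO; TTL-expired ICMP seen yes; CRC errors up NO; interface resets NO; input drops up yes
Every candidate fails on at least one observation.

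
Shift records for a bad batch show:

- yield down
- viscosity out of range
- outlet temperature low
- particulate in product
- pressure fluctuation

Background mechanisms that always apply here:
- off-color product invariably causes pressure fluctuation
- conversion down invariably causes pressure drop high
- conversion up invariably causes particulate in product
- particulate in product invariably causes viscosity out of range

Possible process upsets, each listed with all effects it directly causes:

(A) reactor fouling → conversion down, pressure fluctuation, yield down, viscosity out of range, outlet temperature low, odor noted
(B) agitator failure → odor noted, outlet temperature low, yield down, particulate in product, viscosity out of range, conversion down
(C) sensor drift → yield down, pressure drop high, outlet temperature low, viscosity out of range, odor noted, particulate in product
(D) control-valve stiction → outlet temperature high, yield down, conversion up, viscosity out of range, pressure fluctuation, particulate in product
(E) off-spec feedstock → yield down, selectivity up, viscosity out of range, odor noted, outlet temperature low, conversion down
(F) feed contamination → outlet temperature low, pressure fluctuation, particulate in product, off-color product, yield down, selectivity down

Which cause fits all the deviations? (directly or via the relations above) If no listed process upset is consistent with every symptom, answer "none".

F

Per-candidate check:
(A) reactor fouling — does not account for particulate in product
(B) agitator failure — does not account for pressure fluctuation
(C) sensor drift — does not account for pressure fluctuation
(D) control-valve stiction — fails on outlet temperature low (predicts outlet temperature high, not outlet temperature low)
(E) off-spec feedstock — does not account for particulate in product, pressure fluctuation
(F) feed contamination — yield down yes; viscosity out of range yes (through particulate in product → viscosity out of range); outlet temperature low yes; particulate in product yes; pressure fluctuation yes
(F) is the only candidate with no mismatches.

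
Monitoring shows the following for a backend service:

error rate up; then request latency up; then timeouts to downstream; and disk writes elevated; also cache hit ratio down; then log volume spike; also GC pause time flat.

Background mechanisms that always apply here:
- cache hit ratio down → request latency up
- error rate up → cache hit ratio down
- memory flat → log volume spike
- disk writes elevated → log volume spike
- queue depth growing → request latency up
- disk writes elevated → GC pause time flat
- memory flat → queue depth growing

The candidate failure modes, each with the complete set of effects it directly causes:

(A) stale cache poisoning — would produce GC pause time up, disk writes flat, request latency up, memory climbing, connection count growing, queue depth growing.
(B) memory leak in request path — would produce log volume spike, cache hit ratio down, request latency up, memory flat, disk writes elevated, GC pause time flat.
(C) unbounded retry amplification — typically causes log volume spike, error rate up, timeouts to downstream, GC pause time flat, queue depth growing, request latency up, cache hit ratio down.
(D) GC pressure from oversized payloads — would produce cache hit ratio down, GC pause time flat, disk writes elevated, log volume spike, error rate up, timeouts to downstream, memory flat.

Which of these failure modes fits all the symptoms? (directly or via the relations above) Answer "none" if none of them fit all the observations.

D

Checking each candidate against the observations:
(A) stale cache poisoning — error rate up -; request latency up +; timeouts to downstream -; disk writes elevated -; cache hit ratio down -; log volume spike -; GC pause time flat -
(B) memory leak in request path — error rate up -; request latency up +; timeouts to downstream -; disk writes elevated +; cache hit ratio down +; log volume spike +; GC pause time flat +
(C) unbounded retry amplification — error rate up +; request latency up +; timeouts to downstream +; disk writes elevated -; cache hit ratio down +; log volume spike +; GC pause time flat +
(D) GC pressure from oversized payloads — error rate up +; request latency up + (via cache hit ratio down → request latency up); timeouts to downstream +; disk writes elevated +; cache hit ratio down +; log volume spike +; GC pause time flat +
Only (D) is consistent with every observation.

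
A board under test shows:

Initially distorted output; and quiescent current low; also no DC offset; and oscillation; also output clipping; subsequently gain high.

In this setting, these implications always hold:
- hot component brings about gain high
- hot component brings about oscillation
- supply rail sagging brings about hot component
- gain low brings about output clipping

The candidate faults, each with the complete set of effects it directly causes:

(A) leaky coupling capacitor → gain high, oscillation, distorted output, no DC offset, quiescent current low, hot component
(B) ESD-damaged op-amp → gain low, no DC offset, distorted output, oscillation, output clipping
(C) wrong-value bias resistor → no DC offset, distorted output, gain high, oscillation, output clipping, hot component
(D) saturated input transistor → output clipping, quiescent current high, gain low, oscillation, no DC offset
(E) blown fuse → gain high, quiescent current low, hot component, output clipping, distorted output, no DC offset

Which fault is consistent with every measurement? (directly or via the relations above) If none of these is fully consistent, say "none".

Checking each candidate against the observations:
(A) leaky coupling capacitor — distorted output +; quiescent current low +; no DC offset +; oscillation +; output clipping -; gain high +
(B) ESD-damaged op-amp — fails on quiescent current low, gain high (predicts gain low, not gain high)
(C) wrong-value bias resistor — distorted output +; quiescent current low -; no DC offset +; oscillation +; output clipping +; gain high +
(D) saturated input transistor — distorted output -; quiescent current low -; no DC offset +; oscillation +; output clipping +; gain high -
(E) blown fuse — distorted output +; quiescent current low +; no DC offset +; oscillation + (through hot component → oscillation); output clipping +; gain high +
(E) is the only candidate with no mismatches.

E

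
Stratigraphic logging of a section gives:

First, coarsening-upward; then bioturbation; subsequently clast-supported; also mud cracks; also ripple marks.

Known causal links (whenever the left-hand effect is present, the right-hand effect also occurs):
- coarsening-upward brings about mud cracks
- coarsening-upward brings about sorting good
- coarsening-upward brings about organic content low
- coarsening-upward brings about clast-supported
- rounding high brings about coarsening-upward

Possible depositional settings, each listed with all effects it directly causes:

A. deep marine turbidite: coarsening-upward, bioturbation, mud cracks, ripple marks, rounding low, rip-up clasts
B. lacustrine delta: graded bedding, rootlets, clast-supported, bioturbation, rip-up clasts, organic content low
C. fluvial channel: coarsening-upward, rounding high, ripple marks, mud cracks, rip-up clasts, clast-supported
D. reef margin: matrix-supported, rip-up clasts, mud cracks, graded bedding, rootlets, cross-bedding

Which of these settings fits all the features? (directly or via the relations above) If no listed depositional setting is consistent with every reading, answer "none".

A

Per-candidate check:
(A) deep marine turbidite — coarsening-upward ✓; bioturbation ✓; clast-supported ✓ (through coarsening-upward → clast-supported); mud cracks ✓; ripple marks ✓
(B) lacustrine delta — does not account for coarsening-upward, mud cracks, ripple marks
(C) fluvial channel — coarsening-upward ✓; bioturbation ✗; clast-supported ✓; mud cracks ✓; ripple marks ✓
(D) reef margin — fails on coarsening-upward, bioturbation, clast-supported, ripple marks (predicts matrix-supported, not clast-supported)
Only (A) is consistent with every observation.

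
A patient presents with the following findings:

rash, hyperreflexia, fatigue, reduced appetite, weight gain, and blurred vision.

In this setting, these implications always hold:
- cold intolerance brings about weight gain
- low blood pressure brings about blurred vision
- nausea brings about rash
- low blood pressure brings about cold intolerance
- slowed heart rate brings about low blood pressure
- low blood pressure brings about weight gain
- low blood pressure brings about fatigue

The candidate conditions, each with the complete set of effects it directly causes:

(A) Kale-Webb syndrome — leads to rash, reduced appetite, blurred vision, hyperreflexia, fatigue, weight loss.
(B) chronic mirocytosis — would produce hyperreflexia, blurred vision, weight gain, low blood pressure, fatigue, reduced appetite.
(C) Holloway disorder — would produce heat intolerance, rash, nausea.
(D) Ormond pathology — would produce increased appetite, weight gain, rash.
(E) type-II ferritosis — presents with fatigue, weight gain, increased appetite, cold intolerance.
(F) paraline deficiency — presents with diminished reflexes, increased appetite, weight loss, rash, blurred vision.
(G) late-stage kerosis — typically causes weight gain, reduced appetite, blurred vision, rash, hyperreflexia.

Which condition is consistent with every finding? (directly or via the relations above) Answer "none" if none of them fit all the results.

none

Checking each candidate against the observations:
(A) Kale-Webb syndrome — fails on weight gain (predicts weight loss, not weight gain)
(B) chronic mirocytosis — does not account for rash
(C) Holloway disorder — does not account for hyperreflexia, fatigue, reduced appetite, weight gain, blurred vision
(D) Ormond pathology — rash +; hyperreflexia -; fatigue -; reduced appetite -; weight gain +; blurred vision -
(E) type-II ferritosis — rash -; hyperreflexia -; fatigue +; reduced appetite -; weight gain +; blurred vision -
(F) paraline deficiency — rash +; hyperreflexia -; fatigue -; reduced appetite -; weight gain -; blurred vision +
(G) late-stage kerosis — rash +; hyperreflexia +; fatigue -; reduced appetite +; weight gain +; blurred vision +
Every candidate fails on at least one observation.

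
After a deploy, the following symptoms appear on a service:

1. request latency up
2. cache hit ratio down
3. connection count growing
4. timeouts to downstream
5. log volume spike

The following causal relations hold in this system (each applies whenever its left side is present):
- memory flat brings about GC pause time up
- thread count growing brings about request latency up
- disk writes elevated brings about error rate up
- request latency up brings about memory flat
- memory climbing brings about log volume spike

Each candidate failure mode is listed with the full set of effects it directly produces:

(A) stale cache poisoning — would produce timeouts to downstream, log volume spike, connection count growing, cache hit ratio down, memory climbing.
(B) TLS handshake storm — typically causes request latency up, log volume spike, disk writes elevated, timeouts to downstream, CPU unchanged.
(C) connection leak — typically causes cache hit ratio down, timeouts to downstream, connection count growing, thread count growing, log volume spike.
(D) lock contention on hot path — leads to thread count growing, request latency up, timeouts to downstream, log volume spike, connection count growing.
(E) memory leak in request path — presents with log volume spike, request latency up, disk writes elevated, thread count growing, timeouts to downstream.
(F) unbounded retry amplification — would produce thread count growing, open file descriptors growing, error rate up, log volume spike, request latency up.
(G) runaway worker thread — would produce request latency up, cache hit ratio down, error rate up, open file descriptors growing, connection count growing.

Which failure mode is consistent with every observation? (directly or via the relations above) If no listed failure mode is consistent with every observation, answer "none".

C

Testing each hypothesis:
(A) stale cache poisoning — does not account for request latency up
(B) TLS handshake storm — request latency up match; cache hit ratio down miss; connection count growing miss; timeouts to downstream match; log volume spike match
(C) connection leak — request latency up match (through thread count growing → request latency up); cache hit ratio down match; connection count growing match; timeouts to downstream match; log volume spike match
(D) lock contention on hot path — request latency up match; cache hit ratio down miss; connection count growing match; timeouts to downstream match; log volume spike match
(E) memory leak in request path — request latency up match; cache hit ratio down miss; connection count growing miss; timeouts to downstream match; log volume spike match
(F) unbounded retry amplification — request latency up match; cache hit ratio down miss; connection count growing miss; timeouts to downstream miss; log volume spike match
(G) runaway worker thread — request latency up match; cache hit ratio down match; connection count growing match; timeouts to downstream miss; log volume spike miss
(C) alone accounts for all the evidence.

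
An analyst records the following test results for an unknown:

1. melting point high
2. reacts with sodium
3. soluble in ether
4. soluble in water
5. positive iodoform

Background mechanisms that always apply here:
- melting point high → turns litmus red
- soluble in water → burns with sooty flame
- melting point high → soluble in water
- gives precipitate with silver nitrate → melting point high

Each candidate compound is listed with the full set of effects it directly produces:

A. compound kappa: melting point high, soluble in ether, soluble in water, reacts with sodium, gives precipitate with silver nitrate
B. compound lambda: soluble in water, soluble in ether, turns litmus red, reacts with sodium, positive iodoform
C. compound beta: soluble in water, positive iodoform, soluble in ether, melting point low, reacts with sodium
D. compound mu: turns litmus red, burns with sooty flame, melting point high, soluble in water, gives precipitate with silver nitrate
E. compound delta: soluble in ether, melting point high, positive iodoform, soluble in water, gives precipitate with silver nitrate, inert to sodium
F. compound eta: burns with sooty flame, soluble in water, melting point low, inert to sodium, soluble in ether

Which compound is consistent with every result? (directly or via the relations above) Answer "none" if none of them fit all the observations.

For each candidate, compare predicted effects to what was observed:
(A) compound kappa — melting point high yes; reacts with sodium yes; soluble in ether yes; soluble in water yes; positive iodoform NO
(B) compound lambda — melting point high NO; reacts with sodium yes; soluble in ether yes; soluble in water yes; positive iodoform yes
(C) compound beta — melting point high NO; reacts with sodium yes; soluble in ether yes; soluble in water yes; positive iodoform yes
(D) compound mu — melting point high yes; reacts with sodium NO; soluble in ether NO; soluble in water yes; positive iodoform NO
(E) compound delta — melting point high yes; reacts with sodium NO; soluble in ether yes; soluble in water yes; positive iodoform yes
(F) compound eta — melting point high NO; reacts with sodium NO; soluble in ether yes; soluble in water yes; positive iodoform NO
Every candidate fails on at least one observation.

none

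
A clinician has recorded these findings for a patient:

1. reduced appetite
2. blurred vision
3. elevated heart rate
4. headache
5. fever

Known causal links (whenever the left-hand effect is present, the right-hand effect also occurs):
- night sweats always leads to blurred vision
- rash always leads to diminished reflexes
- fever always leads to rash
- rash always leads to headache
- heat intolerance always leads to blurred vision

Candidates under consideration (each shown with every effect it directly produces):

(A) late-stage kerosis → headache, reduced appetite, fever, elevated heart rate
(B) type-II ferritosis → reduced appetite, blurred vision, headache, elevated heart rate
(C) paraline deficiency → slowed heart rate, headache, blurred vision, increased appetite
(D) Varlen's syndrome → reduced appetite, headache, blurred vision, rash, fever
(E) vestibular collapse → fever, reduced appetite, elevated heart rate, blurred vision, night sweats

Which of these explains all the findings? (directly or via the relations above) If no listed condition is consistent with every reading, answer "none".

E

Per-candidate check:
(A) late-stage kerosis — does not account for blurred vision
(B) type-II ferritosis — reduced appetite +; blurred vision +; elevated heart rate +; headache +; fever -
(C) paraline deficiency — reduced appetite -; blurred vision +; elevated heart rate -; headache +; fever -
(D) Varlen's syndrome — does not account for elevated heart rate
(E) vestibular collapse — reduced appetite +; blurred vision +; elevated heart rate +; headache + (via fever → rash → headache); fever +
(E) alone accounts for all the evidence.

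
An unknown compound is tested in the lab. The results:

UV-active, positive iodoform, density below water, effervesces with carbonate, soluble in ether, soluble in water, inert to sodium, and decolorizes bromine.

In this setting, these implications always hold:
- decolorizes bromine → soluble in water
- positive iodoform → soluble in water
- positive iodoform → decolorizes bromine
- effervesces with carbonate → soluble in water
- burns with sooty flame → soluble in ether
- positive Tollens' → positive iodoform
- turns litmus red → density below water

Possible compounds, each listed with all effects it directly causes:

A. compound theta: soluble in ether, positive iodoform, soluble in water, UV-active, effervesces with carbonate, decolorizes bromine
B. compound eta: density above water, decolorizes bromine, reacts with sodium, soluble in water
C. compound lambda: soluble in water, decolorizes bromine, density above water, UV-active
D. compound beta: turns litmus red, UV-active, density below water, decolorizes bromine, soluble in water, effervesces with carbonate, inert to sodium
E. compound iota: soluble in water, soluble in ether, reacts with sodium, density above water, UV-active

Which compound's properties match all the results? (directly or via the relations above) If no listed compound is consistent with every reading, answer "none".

none

Testing each hypothesis:
(A) compound theta — does not account for density below water, inert to sodium
(B) compound eta — fails on UV-active, positive iodoform, density below water, effervesces with carbonate, soluble in ether, inert to sodium (predicts density above water, not density below water; predicts reacts with sodium, not inert to sodium)
(C) compound lambda — UV-active match; positive iodoform miss; density below water miss; effervesces with carbonate miss; soluble in ether miss; soluble in water match; inert to sodium miss; decolorizes bromine match
(D) compound beta — does not account for positive iodoform, soluble in ether
(E) compound iota — UV-active match; positive iodoform miss; density below water miss; effervesces with carbonate miss; soluble in ether match; soluble in water match; inert to sodium miss; decolorizes bromine miss
None of the listed candidates fits everything.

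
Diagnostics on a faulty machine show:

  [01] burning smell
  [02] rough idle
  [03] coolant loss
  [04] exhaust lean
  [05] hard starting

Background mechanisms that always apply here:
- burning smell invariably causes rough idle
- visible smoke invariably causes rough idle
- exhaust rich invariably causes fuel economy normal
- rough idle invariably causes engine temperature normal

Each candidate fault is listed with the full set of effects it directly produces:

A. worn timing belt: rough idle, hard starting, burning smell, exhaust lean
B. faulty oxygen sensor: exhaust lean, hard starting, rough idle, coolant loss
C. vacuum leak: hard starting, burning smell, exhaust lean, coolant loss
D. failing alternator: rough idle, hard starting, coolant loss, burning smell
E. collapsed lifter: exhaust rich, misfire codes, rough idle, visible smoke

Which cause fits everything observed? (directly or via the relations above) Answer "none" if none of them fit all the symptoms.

C

Checking each candidate against the observations:
(A) worn timing belt — burning smell match; rough idle match; coolant loss miss; exhaust lean match; hard starting match
(B) faulty oxygen sensor — burning smell miss; rough idle match; coolant loss match; exhaust lean match; hard starting match
(C) vacuum leak — accounts for every observation (rough idle by burning smell → rough idle)
(D) failing alternator — does not account for exhaust lean
(E) collapsed lifter — burning smell miss; rough idle match; coolant loss miss; exhaust lean miss; hard starting miss
Only (C) is consistent with every observation.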